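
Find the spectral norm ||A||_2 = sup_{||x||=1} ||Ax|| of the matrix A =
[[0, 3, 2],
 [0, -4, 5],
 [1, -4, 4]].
||A||_2 ≈ 8.5736 (= sqrt(largest eigenvalue of A^T A))

||A||_2 = sigma_max(A) = sqrt(lambda_max(A^T A)). Form the symmetric matrix M = A^T A =
[[1, -4, 4],
 [-4, 41, -30],
 [4, -30, 45]].
Its characteristic polynomial (trace, sum of principal 2x2 minors, determinant of M give the coefficients) is
  p(λ) = det(λ I - M) = λ^3 - 87λ^2 + 999λ - 529.
No integer candidate from the rational root theorem (±divisors of 529) is a root, so the roots are irrational. The cubic discriminant is Δ = 2992495104 > 0, so there are three distinct real roots. p(0) = -529 and p(1) = 384 have opposite signs, so a root lies in (0, 1); Newton's method refines it to λ ≈ 0.5563. p(12) = 659 and p(13) = -48 have opposite signs, so a root lies in (12, 13); Newton's method refines it to λ ≈ 12.9362. p(73) = -2208 and p(74) = 2209 have opposite signs, so a root lies in (73, 74); Newton's method refines it to λ ≈ 73.5074. Check (Vieta): the three roots sum to 87, matching tr M = 87.
So the eigenvalues of A^T A are ≈ 0.5563, 12.9362, 73.5074 (all ≥ 0, as they must be for A^T A). The largest is λ_max ≈ 73.5074, hence ||A||_2 = sqrt(λ_max) ≈ 8.5736.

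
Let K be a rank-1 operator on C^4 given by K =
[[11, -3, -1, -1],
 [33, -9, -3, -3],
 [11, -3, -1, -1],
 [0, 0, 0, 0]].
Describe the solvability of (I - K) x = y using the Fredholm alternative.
(I - K) is singular (det(I - K) = 0, i.e. 1 ∈ sigma(K)). (I - K) x = y is solvable iff y ⊥ ker((I - K)^*) = span{(11, -3, -1, -1)}, i.e. iff 11y_1 - 3y_2 - y_3 - y_4 = 0. When solvable, the solutions are x = y + c·(1, 3, 1, 0), c arbitrary (ker(I - K) = span{(1, 3, 1, 0)}, dimension 1).

K has rank 1, so it is an outer product K = u v^T: every row of K is a multiple of one row vector. Reading off the entries, u = (1, 3, 1, 0) and v = (11, -3, -1, -1) (row i of K equals u_i·v^T). A rank-one matrix u v^T satisfies K u = u (v·u) and kills the (3)-dimensional subspace v^⊥, so its characteristic polynomial is lambda^3 (lambda - v·u) with v·u = tr K = 1. Hence the eigenvalues of I - K are 1 (multiplicity 3) and 1 - (1) = 0, so det(I - K) = 0. (Direct check: I - K =
[[-10, 3, 1, 1],
 [-33, 10, 3, 3],
 [-11, 3, 2, 1],
 [0, 0, 0, 1]]
has determinant 0.) So 1 is an eigenvalue of K and (I - K) is not invertible. The finite-dimensional Fredholm alternative says: either (I - K) is invertible, or ker(I - K) ≠ {0} and then range(I - K) = ker((I - K)^*)^⊥, with dim ker(I - K) = dim ker((I - K)^*). We are in the second case, so we need both kernels. Kernel of I - K: (I - K) u = u - u (v·u) = u - u = 0, so ker(I - K) = span{u} = span{(1, 3, 1, 0)} (it is exactly 1-dimensional because rank(I - K) = 3). Kernel of the adjoint: K is real, so (I - K)^* = I - K^T = I - v u^T, and (I - v u^T) v = v - v (u·v) = 0; hence ker((I - K)^*) = span{v} = span{(11, -3, -1, -1)}. Therefore (I - K) x = y is solvable iff <y, v> = 0, i.e. iff 11y_1 - 3y_2 - y_3 - y_4 = 0. When this holds, K y = u (v·y) = 0, so (I - K) y = y and x = y is a particular solution; the full solution set is the line x = y + c·u = y + c·(1, 3, 1, 0), c ∈ C.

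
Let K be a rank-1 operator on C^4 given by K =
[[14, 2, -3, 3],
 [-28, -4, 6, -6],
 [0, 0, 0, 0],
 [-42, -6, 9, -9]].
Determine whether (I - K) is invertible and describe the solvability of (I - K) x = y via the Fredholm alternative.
(I - K) is singular (det(I - K) = 0, i.e. 1 ∈ sigma(K)). (I - K) x = y is solvable iff y ⊥ ker((I - K)^*) = span{(14, 2, -3, 3)}, i.e. iff 14y_1 + 2y_2 - 3y_3 + 3y_4 = 0. When solvable, the solutions are x = y + c·(1, -2, 0, -3), c arbitrary (ker(I - K) = span{(1, -2, 0, -3)}, dimension 1).

K has rank 1, so it is an outer product K = u v^T: every row of K is a multiple of one row vector. Reading off the entries, u = (1, -2, 0, -3) and v = (14, 2, -3, 3) (row i of K equals u_i·v^T). A rank-one matrix u v^T satisfies K u = u (v·u) and kills the (3)-dimensional subspace v^⊥, so its characteristic polynomial is lambda^3 (lambda - v·u) with v·u = tr K = 1. Hence the eigenvalues of I - K are 1 (multiplicity 3) and 1 - (1) = 0, so det(I - K) = 0. (Direct check: I - K =
[[-13, -2, 3, -3],
 [28, 5, -6, 6],
 [0, 0, 1, 0],
 [42, 6, -9, 10]]
has determinant 0.) So 1 is an eigenvalue of K and (I - K) is not invertible. The finite-dimensional Fredholm alternative says: either (I - K) is invertible, or ker(I - K) ≠ {0} and then range(I - K) = ker((I - K)^*)^⊥, with dim ker(I - K) = dim ker((I - K)^*). We are in the second case, so we need both kernels. Kernel of I - K: (I - K) u = u - u (v·u) = u - u = 0, so ker(I - K) = span{u} = span{(1, -2, 0, -3)} (it is exactly 1-dimensional because rank(I - K) = 3). Kernel of the adjoint: K is real, so (I - K)^* = I - K^T = I - v u^T, and (I - v u^T) v = v - v (u·v) = 0; hence ker((I - K)^*) = span{v} = span{(14, 2, -3, 3)}. Therefore (I - K) x = y is solvable iff <y, v> = 0, i.e. iff 14y_1 + 2y_2 - 3y_3 + 3y_4 = 0. When this holds, K y = u (v·y) = 0, so (I - K) y = y and x = y is a particular solution; the full solution set is the line x = y + c·u = y + c·(1, -2, 0, -3), c ∈ C.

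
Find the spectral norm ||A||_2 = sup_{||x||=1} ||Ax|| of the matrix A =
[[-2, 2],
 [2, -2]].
||A||_2 = 4 (= sqrt(largest eigenvalue of A^T A))

||A||_2 = sigma_max(A) = sqrt(lambda_max(A^T A)). Form the symmetric matrix M = A^T A =
[[8, -8],
 [-8, 8]].
Its characteristic polynomial (trace, determinant of M give the coefficients) is
  p(λ) = det(λ I - M) = λ^2 - 16λ.
For λ^2 - 16λ the discriminant is 256. It is a perfect square (16^2), so the roots are rational: λ = (16 ± 16)/2 = 16, 0.
So the eigenvalues of A^T A are ≈ 0, 16 (all ≥ 0, as they must be for A^T A). The largest is λ_max = 16, hence ||A||_2 = sqrt(λ_max) = 4.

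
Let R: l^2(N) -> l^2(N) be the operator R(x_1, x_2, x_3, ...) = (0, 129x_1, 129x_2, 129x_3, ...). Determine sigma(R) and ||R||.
sigma(R) = closed disk {z in C : |z| ≤ 129}; ||R|| = 129

Note R = 129·U where U is the unit right shift (U x)_k = x_{k-1} (with x_0 := 0); so ||R|| = 129||U|| and sigma(R) = 129·sigma(U). ||R x||^2 = sum_{k≥1} |129x_k|^2 = 16641||x||^2, so ||R|| = 129 and sigma(R) ⊂ {|z| ≤ 129}. For any |lambda| < 129, the equation (R - lambda I) x = 0 forces x_1 = 0, then 129x_k = lambda x_{k+1} ⇒ x = 0, so R has no eigenvalues. But (R - lambda I) is not surjective for |lambda| < 129: solving (R - lambda I) x = e_1 would require x_n proportional to (lambda/129)^(-n), which is not in l^2. So every |lambda| < 129 lies in the residual spectrum. The boundary |lambda| = 129 is in the approximate point spectrum (the spectrum is closed). Hence sigma(R) is the closed disk of radius 129.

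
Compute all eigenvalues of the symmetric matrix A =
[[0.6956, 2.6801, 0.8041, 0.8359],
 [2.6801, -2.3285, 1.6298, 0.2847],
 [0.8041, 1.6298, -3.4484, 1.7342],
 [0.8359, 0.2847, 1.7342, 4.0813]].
sigma(A) ≈ {-5, -3, 2, 5}

A is real symmetric, so its spectrum consists of real eigenvalues. Expanding the characteristic polynomial of the displayed matrix gives
  det(λ I - A) = p(λ) = λ^4 + (1)λ^3 + (-31)λ^2 + (-25)λ + (150.0037).
Solving p(λ) = 0 yields eigenvalues ≈ -5, -3, 2, 5. (A is shown rounded to 4 decimals, so these recover the underlying integer eigenvalues to within that precision.)
Verification: the trace of A = -1 equals the sum of eigenvalues -1, and det(A) ≈ 150.0037 matches the eigenvalue product 150.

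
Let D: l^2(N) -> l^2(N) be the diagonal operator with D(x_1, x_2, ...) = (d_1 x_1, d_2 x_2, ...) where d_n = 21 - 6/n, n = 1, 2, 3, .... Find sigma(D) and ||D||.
sigma(D) = {21 - 6/n : n ≥ 1} ∪ {21}; ||D|| = 21

A bounded diagonal operator on l^2 with diagonal entries d_n has spectrum equal to the closure of {d_n : n ≥ 1}: every d_n is an eigenvalue (with eigenvector e_n), so {d_n} ⊂ sigma(D); the spectrum is closed, so its closure is too; and for lambda not in the closure, (D - lambda I) has bounded inverse (the diagonal entries 1/(d_n - lambda) are bounded). For our sequence d_n = 21 - 6/n, n = 1, 2, 3, ...:
  - {d_n} = {21 - 6/n : n ≥ 1}; the only limit point is 21
  - closure = {21 - 6/n : n ≥ 1} ∪ {21}
For the norm: a diagonal operator has ||D|| = sup_n |d_n|. Here d_n = 21 - 6/n increases monotonically from d_1 = 15 toward 21, with all terms in [15, 21); so sup_n |d_n| = 21 (the supremum is the limit, not attained). So ||D|| = 21.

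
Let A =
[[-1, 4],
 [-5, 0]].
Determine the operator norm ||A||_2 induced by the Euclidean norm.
||A||_2 = sqrt((42 + sqrt(164))/2) ≈ 5.2348 (= sqrt(largest eigenvalue of A^T A))

||A||_2 = sigma_max(A) = sqrt(lambda_max(A^T A)). Form the symmetric matrix M = A^T A =
[[26, -4],
 [-4, 16]].
Its characteristic polynomial (trace, determinant of M give the coefficients) is
  p(λ) = det(λ I - M) = λ^2 - 42λ + 400.
For λ^2 - 42λ + 400 the discriminant is 164. It is nonnegative but not a perfect square, so the roots are real and irrational: λ = (42 ± sqrt(164))/2 ≈ 27.4031, 14.5969.
So the eigenvalues of A^T A are ≈ 14.5969, 27.4031 (all ≥ 0, as they must be for A^T A). The largest is λ_max = (42 + sqrt(164))/2 ≈ 27.4031, hence ||A||_2 = sqrt(λ_max) = sqrt((42 + sqrt(164))/2) ≈ 5.2348.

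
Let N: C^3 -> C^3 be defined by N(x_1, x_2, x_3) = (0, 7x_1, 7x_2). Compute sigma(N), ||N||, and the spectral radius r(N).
sigma(N) = {0}; ||N|| = 7; r(N) = 0. (N is nilpotent with N^3 = 0.)

On C^3, N is a strictly lower-triangular matrix with 7 on the subdiagonal and zeros elsewhere, so its characteristic polynomial is lambda^3 and every eigenvalue is 0: sigma(N) = {0}. For the operator norm, N e_i = 7e_{i+1} for i = 1, ..., 2 and N e_3 = 0, so the singular values of N are 7 (with multiplicity 2) and 0; hence ||N|| = 7. The spectral radius r(N) = max|lambda| = 0. Note ||N|| > r(N) — characteristic of non-normal nilpotent operators. Indeed N^3 = 0.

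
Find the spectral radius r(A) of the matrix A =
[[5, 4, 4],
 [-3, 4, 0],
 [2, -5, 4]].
r(A) ≈ 7.9069

The eigenvalues of A are the roots of its characteristic polynomial. With M = A (coefficients from the trace, the sum of principal 2x2 minors, and det A):
  p(λ) = det(λ I - M) = λ^3 - 13λ^2 + 60λ - 156.
No integer candidate from the rational root theorem (±divisors of 156) is a root, so the roots are irrational. The cubic discriminant is Δ = -93360 < 0, so there is one real root and a complex-conjugate pair. p(7) = -30 and p(8) = 4 have opposite signs, so a root lies in (7, 8); Newton's method refines it to λ ≈ 7.9069. Dividing out (λ - (7.9069)) leaves approximately λ^2 - 5.0931λ + 19.7295. For λ^2 - 5.0931λ + 19.7295 the discriminant is -52.9788. It is negative, so the remaining roots are the complex-conjugate pair λ ≈ 2.5465 ± 3.6393i. Their product equals the constant term, so |λ|^2 ≈ 19.7295 and |λ| ≈ 4.4418.
Thus the eigenvalues (to 4 decimals) are 7.9069 (modulus 7.9069); 2.5465 ± 3.6393i (modulus 4.4418). The spectral radius is the largest modulus: r(A) ≈ 7.9069. (Cross-check: r(A) ≤ ||A||_2 ≈ 8.0788; equality holds whenever A is normal, though it can also hold for some non-normal A.)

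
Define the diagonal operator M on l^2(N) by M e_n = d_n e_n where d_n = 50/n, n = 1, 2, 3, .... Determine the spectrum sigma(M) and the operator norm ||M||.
sigma(M) = {50/n : n ≥ 1} ∪ {0}; ||M|| = 50

A bounded diagonal operator on l^2 with diagonal entries d_n has spectrum equal to the closure of {d_n : n ≥ 1}: every d_n is an eigenvalue (with eigenvector e_n), so {d_n} ⊂ sigma(M); the spectrum is closed, so its closure is too; and for lambda not in the closure, (M - lambda I) has bounded inverse (the diagonal entries 1/(d_n - lambda) are bounded). For our sequence d_n = 50/n, n = 1, 2, 3, ...:
  - {d_n} = {50/n : n ≥ 1}; the only limit point is 0
  - closure = {50/n : n ≥ 1} ∪ {0}
For the norm: a diagonal operator has ||M|| = sup_n |d_n|. Here d_n = 50/n is positive and decreasing, so sup_n |d_n| = d_1 = 50. So ||M|| = 50.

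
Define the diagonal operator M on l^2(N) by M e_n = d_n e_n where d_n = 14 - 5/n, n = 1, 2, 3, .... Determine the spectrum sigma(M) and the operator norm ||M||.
sigma(M) = {14 - 5/n : n ≥ 1} ∪ {14}; ||M|| = 14

A bounded diagonal operator on l^2 with diagonal entries d_n has spectrum equal to the closure of {d_n : n ≥ 1}: every d_n is an eigenvalue (with eigenvector e_n), so {d_n} ⊂ sigma(M); the spectrum is closed, so its closure is too; and for lambda not in the closure, (M - lambda I) has bounded inverse (the diagonal entries 1/(d_n - lambda) are bounded). For our sequence d_n = 14 - 5/n, n = 1, 2, 3, ...:
  - {d_n} = {14 - 5/n : n ≥ 1}; the only limit point is 14
  - closure = {14 - 5/n : n ≥ 1} ∪ {14}
For the norm: a diagonal operator has ||M|| = sup_n |d_n|. Here d_n = 14 - 5/n increases monotonically from d_1 = 9 toward 14, with all terms in [9, 14); so sup_n |d_n| = 14 (the supremum is the limit, not attained). So ||M|| = 14.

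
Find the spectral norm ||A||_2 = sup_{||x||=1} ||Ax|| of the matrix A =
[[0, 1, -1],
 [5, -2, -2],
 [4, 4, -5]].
||A||_2 ≈ 8.4222 (= sqrt(largest eigenvalue of A^T A))

||A||_2 = sigma_max(A) = sqrt(lambda_max(A^T A)). Form the symmetric matrix M = A^T A =
[[41, 6, -30],
 [6, 21, -17],
 [-30, -17, 30]].
Its characteristic polynomial (trace, sum of principal 2x2 minors, determinant of M give the coefficients) is
  p(λ) = det(λ I - M) = λ^3 - 92λ^2 + 1496λ - 121.
No integer candidate from the rational root theorem (±divisors of 121) is a root, so the roots are irrational. The cubic discriminant is Δ = 5472761877 > 0, so there are three distinct real roots. p(0) = -121 and p(1) = 1284 have opposite signs, so a root lies in (0, 1); Newton's method refines it to λ ≈ 0.0813. p(20) = 999 and p(21) = -16 have opposite signs, so a root lies in (20, 21); Newton's method refines it to λ ≈ 20.9847. p(70) = -3201 and p(71) = 234 have opposite signs, so a root lies in (70, 71); Newton's method refines it to λ ≈ 70.934. Check (Vieta): the three roots sum to 92, matching tr M = 92.
So the eigenvalues of A^T A are ≈ 0.0813, 20.9847, 70.934 (all ≥ 0, as they must be for A^T A). The largest is λ_max ≈ 70.934, hence ||A||_2 = sqrt(λ_max) ≈ 8.4222.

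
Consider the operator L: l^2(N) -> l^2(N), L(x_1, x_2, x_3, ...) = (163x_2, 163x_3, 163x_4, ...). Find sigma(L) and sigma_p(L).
sigma(L) = closed disk {z in C : |z| ≤ 163}; sigma_p(L) = open disk {z in C : |z| < 163}

Note L = 163·V where V is the unit left shift (V x)_k = x_{k+1}; so sigma(L) = 163·sigma(V) and ||L|| = 163||V||. ||L x||^2 = 26569sum_{k≥2} |x_k|^2 ≤ 26569||x||^2, with equality on {x : x_1 = 0}, so ||L|| = 163. For any lambda with |lambda| < 163, set r = lambda/163 (|r| < 1); the vector x = (1, r, r^2, ...) is in l^2 and satisfies L x = 163(r, r^2, ...) = lambda x, so lambda is an eigenvalue. On the boundary |lambda| = 163 the geometric series diverges, so no l^2 eigenvector exists, but these lambda lie in the approximate point spectrum. Hence sigma(L) is the closed disk of radius 163 and sigma_p(L) is the open disk.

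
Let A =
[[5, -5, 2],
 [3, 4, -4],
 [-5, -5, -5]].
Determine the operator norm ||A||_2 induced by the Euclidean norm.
||A||_2 ≈ 9.0379 (= sqrt(largest eigenvalue of A^T A))

||A||_2 = sigma_max(A) = sqrt(lambda_max(A^T A)). Form the symmetric matrix M = A^T A =
[[59, 12, 23],
 [12, 66, -1],
 [23, -1, 45]].
Its characteristic polynomial (trace, sum of principal 2x2 minors, determinant of M give the coefficients) is
  p(λ) = det(λ I - M) = λ^3 - 170λ^2 + 8845λ - 133225.
No integer candidate from the rational root theorem (±divisors of 133225) is a root, so the roots are irrational. The cubic discriminant is Δ = 1513383625 > 0, so there are three distinct real roots. p(26) = -599 and p(27) = 1343 have opposite signs, so a root lies in (26, 27); Newton's method refines it to λ ≈ 26.2987. p(62) = 13 and p(63) = -673 have opposite signs, so a root lies in (62, 63); Newton's method refines it to λ ≈ 62.0185. p(81) = -709 and p(82) = 353 have opposite signs, so a root lies in (81, 82); Newton's method refines it to λ ≈ 81.6828. Check (Vieta): the three roots sum to 170, matching tr M = 170.
So the eigenvalues of A^T A are ≈ 26.2987, 62.0185, 81.6828 (all ≥ 0, as they must be for A^T A). The largest is λ_max ≈ 81.6828, hence ||A||_2 = sqrt(λ_max) ≈ 9.0379.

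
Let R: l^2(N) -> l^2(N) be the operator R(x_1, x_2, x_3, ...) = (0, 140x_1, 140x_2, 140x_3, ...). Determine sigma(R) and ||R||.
sigma(R) = closed disk {z in C : |z| ≤ 140}; ||R|| = 140

Note R = 140·U where U is the unit right shift (U x)_k = x_{k-1} (with x_0 := 0); so ||R|| = 140||U|| and sigma(R) = 140·sigma(U). ||R x||^2 = sum_{k≥1} |140x_k|^2 = 19600||x||^2, so ||R|| = 140 and sigma(R) ⊂ {|z| ≤ 140}. For any |lambda| < 140, the equation (R - lambda I) x = 0 forces x_1 = 0, then 140x_k = lambda x_{k+1} ⇒ x = 0, so R has no eigenvalues. But (R - lambda I) is not surjective for |lambda| < 140: solving (R - lambda I) x = e_1 would require x_n proportional to (lambda/140)^(-n), which is not in l^2. So every |lambda| < 140 lies in the residual spectrum. The boundary |lambda| = 140 is in the approximate point spectrum (the spectrum is closed). Hence sigma(R) is the closed disk of radius 140.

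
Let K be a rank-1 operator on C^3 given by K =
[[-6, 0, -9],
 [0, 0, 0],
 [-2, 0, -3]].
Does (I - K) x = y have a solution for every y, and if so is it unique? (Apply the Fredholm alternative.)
(I - K) is invertible (det(I - K) = 10 ≠ 0), so for every y in C^3 the equation (I - K) x = y has a unique solution.

K has rank 1, so it is an outer product K = u v^T: every row of K is a multiple of one row vector. Reading off the entries, u = (-3, 0, -1) and v = (2, 0, 3) (row i of K equals u_i·v^T). A rank-one matrix u v^T satisfies K u = u (v·u) and kills the (2)-dimensional subspace v^⊥, so its characteristic polynomial is lambda^2 (lambda - v·u) with v·u = tr K = -9. Hence the eigenvalues of I - K are 1 (multiplicity 2) and 1 - (-9) = 10, so det(I - K) = 10. (Direct check: I - K =
[[7, 0, 9],
 [0, 1, 0],
 [2, 0, 4]]
has determinant 10.) The finite-dimensional Fredholm alternative says: either (I - K) is invertible, or ker(I - K) ≠ {0} and then range(I - K) = ker((I - K)^*)^⊥, with dim ker(I - K) = dim ker((I - K)^*). Since det(I - K) ≠ 0, 1 is not an eigenvalue of K and ker(I - K) = {0}, so we are in the first case: for every y there is a unique x = (I - K)^(-1) y. Explicitly, by the Sherman–Morrison formula, (I - u v^T)^(-1) = I + u v^T/(1 - v·u), i.e. (I - K)^(-1) = I + K/(10).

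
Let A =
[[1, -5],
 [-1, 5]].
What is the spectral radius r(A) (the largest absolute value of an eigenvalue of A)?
r(A) = 6

The eigenvalues of A are the roots of its characteristic polynomial. With M = A (coefficients from the trace and determinant):
  p(λ) = det(λ I - M) = λ^2 - 6λ.
For λ^2 - 6λ the discriminant is 36. It is a perfect square (6^2), so the roots are rational: λ = (6 ± 6)/2 = 6, 0.
Thus the eigenvalues (to 4 decimals) are 6 (modulus 6); 0 (modulus 0). The spectral radius is the largest modulus: r(A) = 6. (Cross-check: r(A) ≤ ||A||_2 ≈ 7.2111; equality holds whenever A is normal, though it can also hold for some non-normal A.)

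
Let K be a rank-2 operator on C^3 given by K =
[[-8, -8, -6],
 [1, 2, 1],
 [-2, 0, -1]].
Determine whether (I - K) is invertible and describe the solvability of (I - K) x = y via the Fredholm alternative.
(I - K) is invertible (det(I - K) = -6 ≠ 0), so for every y in C^3 the equation (I - K) x = y has a unique solution.

K has rank 2 and factors as K = U V^T = u1 v1^T + u2 v2^T with u1 = (2, -1, -1), v1 = (-1, -2, -1), u2 = (-2, 0, -1), v2 = (3, 2, 2) (multiplying out reproduces the displayed K). The nonzero eigenvalues of U V^T coincide with those of the 2 x 2 matrix G = V^T U = [[v1·u1, v1·u2], [v2·u1, v2·u2]] = [[1, 3], [2, -8]], and by the Sylvester determinant identity det(I_3 - U V^T) = det(I_2 - V^T U) = det([[0, -3], [-2, 9]]) = (0)(9) - (-3)(-2) = -6. (Direct check: I - K =
[[9, 8, 6],
 [-1, -1, -1],
 [2, 0, 2]]
has determinant -6.) The finite-dimensional Fredholm alternative says: either (I - K) is invertible, or ker(I - K) ≠ {0} and then range(I - K) = ker((I - K)^*)^⊥, with dim ker(I - K) = dim ker((I - K)^*). Since det(I - K) ≠ 0, 1 is not an eigenvalue of K and ker(I - K) = {0}, so we are in the first case: for every y there is a unique x = (I - K)^(-1) y. (Explicitly, by the Woodbury identity, (I - U V^T)^(-1) = I + U (I_2 - G)^(-1) V^T.)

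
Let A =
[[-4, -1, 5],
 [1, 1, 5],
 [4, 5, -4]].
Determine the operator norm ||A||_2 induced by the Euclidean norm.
||A||_2 ≈ 9.8816 (= sqrt(largest eigenvalue of A^T A))

||A||_2 = sigma_max(A) = sqrt(lambda_max(A^T A)). Form the symmetric matrix M = A^T A =
[[33, 25, -31],
 [25, 27, -20],
 [-31, -20, 66]].
Its characteristic polynomial (trace, sum of principal 2x2 minors, determinant of M give the coefficients) is
  p(λ) = det(λ I - M) = λ^3 - 126λ^2 + 2865λ - 9409.
No integer candidate from the rational root theorem (±divisors of 9409) is a root, so the roots are irrational. The cubic discriminant is Δ = 19709068257 > 0, so there are three distinct real roots. p(3) = -1921 and p(4) = 99 have opposite signs, so a root lies in (3, 4); Newton's method refines it to λ ≈ 3.9482. p(24) = 599 and p(25) = -909 have opposite signs, so a root lies in (24, 25); Newton's method refines it to λ ≈ 24.4056. p(97) = -4365 and p(98) = 2449 have opposite signs, so a root lies in (97, 98); Newton's method refines it to λ ≈ 97.6462. Check (Vieta): the three roots sum to 126, matching tr M = 126.
So the eigenvalues of A^T A are ≈ 3.9482, 24.4056, 97.6462 (all ≥ 0, as they must be for A^T A). The largest is λ_max ≈ 97.6462, hence ||A||_2 = sqrt(λ_max) ≈ 9.8816.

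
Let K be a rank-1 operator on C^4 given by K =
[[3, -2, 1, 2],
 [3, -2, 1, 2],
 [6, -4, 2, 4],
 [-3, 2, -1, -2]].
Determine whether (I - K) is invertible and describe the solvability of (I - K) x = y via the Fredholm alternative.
(I - K) is singular (det(I - K) = 0, i.e. 1 ∈ sigma(K)). (I - K) x = y is solvable iff y ⊥ ker((I - K)^*) = span{(3, -2, 1, 2)}, i.e. iff 3y_1 - 2y_2 + y_3 + 2y_4 = 0. When solvable, the solutions are x = y + c·(1, 1, 2, -1), c arbitrary (ker(I - K) = span{(1, 1, 2, -1)}, dimension 1).

K has rank 1, so it is an outer product K = u v^T: every row of K is a multiple of one row vector. Reading off the entries, u = (1, 1, 2, -1) and v = (3, -2, 1, 2) (row i of K equals u_i·v^T). A rank-one matrix u v^T satisfies K u = u (v·u) and kills the (3)-dimensional subspace v^⊥, so its characteristic polynomial is lambda^3 (lambda - v·u) with v·u = tr K = 1. Hence the eigenvalues of I - K are 1 (multiplicity 3) and 1 - (1) = 0, so det(I - K) = 0. (Direct check: I - K =
[[-2, 2, -1, -2],
 [-3, 3, -1, -2],
 [-6, 4, -1, -4],
 [3, -2, 1, 3]]
has determinant 0.) So 1 is an eigenvalue of K and (I - K) is not invertible. The finite-dimensional Fredholm alternative says: either (I - K) is invertible, or ker(I - K) ≠ {0} and then range(I - K) = ker((I - K)^*)^⊥, with dim ker(I - K) = dim ker((I - K)^*). We are in the second case, so we need both kernels. Kernel of I - K: (I - K) u = u - u (v·u) = u - u = 0, so ker(I - K) = span{u} = span{(1, 1, 2, -1)} (it is exactly 1-dimensional because rank(I - K) = 3). Kernel of the adjoint: K is real, so (I - K)^* = I - K^T = I - v u^T, and (I - v u^T) v = v - v (u·v) = 0; hence ker((I - K)^*) = span{v} = span{(3, -2, 1, 2)}. Therefore (I - K) x = y is solvable iff <y, v> = 0, i.e. iff 3y_1 - 2y_2 + y_3 + 2y_4 = 0. When this holds, K y = u (v·y) = 0, so (I - K) y = y and x = y is a particular solution; the full solution set is the line x = y + c·u = y + c·(1, 1, 2, -1), c ∈ C.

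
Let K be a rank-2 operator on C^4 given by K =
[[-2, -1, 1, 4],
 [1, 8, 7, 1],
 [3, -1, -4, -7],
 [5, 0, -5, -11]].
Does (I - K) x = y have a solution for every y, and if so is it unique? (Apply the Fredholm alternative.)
(I - K) is invertible (det(I - K) = -102 ≠ 0), so for every y in C^4 the equation (I - K) x = y has a unique solution.

K has rank 2 and factors as K = U V^T = u1 v1^T + u2 v2^T with u1 = (1, -2, -1, -2), v1 = (-1, -3, -2, 1), u2 = (1, 1, -2, -3), v2 = (-1, 2, 3, 3) (multiplying out reproduces the displayed K). The nonzero eigenvalues of U V^T coincide with those of the 2 x 2 matrix G = V^T U = [[v1·u1, v1·u2], [v2·u1, v2·u2]] = [[5, -3], [-14, -14]], and by the Sylvester determinant identity det(I_4 - U V^T) = det(I_2 - V^T U) = det([[-4, 3], [14, 15]]) = (-4)(15) - (3)(14) = -102. (Direct check: I - K =
[[3, 1, -1, -4],
 [-1, -7, -7, -1],
 [-3, 1, 5, 7],
 [-5, 0, 5, 12]]
has determinant -102.) The finite-dimensional Fredholm alternative says: either (I - K) is invertible, or ker(I - K) ≠ {0} and then range(I - K) = ker((I - K)^*)^⊥, with dim ker(I - K) = dim ker((I - K)^*). Since det(I - K) ≠ 0, 1 is not an eigenvalue of K and ker(I - K) = {0}, so we are in the first case: for every y there is a unique x = (I - K)^(-1) y. (Explicitly, by the Woodbury identity, (I - U V^T)^(-1) = I + U (I_2 - G)^(-1) V^T.)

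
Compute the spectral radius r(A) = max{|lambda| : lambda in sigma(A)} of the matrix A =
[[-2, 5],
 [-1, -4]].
r(A) = sqrt(13) ≈ 3.6056

The eigenvalues of A are the roots of its characteristic polynomial. With M = A (coefficients from the trace and determinant):
  p(λ) = det(λ I - M) = λ^2 + 6λ + 13.
For λ^2 + 6λ + 13 the discriminant is -16. It is negative, so the roots are the complex-conjugate pair λ = -3 ± (sqrt(16)/2) i ≈ -3 ± 2i. For a conjugate pair the product of the roots equals the constant term, so |λ|^2 = 13 and |λ| = sqrt(13) ≈ 3.6056.
Thus the eigenvalues (to 4 decimals) are -3 ± 2i (modulus 3.6056). The spectral radius is the largest modulus: r(A) = sqrt(13) ≈ 3.6056. (Cross-check: r(A) ≤ ||A||_2 ≈ 6.4787; equality holds whenever A is normal, though it can also hold for some non-normal A.)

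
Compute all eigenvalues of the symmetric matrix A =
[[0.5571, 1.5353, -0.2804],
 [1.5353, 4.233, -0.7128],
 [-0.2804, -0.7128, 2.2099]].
sigma(A) ≈ {0, 2, 5}

A is real symmetric, so its spectrum consists of real eigenvalues. Expanding the characteristic polynomial of the displayed matrix gives
  det(λ I - A) = p(λ) = λ^3 + (-7)λ^2 + (10)λ + (0).
Solving p(λ) = 0 yields eigenvalues ≈ 0, 2, 5. (A is shown rounded to 4 decimals, so these recover the underlying integer eigenvalues to within that precision.)
Verification: the trace of A = 7 equals the sum of eigenvalues 7, and det(A) ≈ 0.0002 matches the eigenvalue product 0.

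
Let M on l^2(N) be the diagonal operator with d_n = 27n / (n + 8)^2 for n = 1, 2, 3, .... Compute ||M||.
||M|| = 27/32 (attained at n = 8)

For M diagonal, ||M|| = sup_n |d_n|. Treat f(x) = 27x / (x + 8)^2 for real x > 0. By the quotient rule, f'(x) = 27(8 - x)/(x + 8)^3, which is positive for x < 8 and negative for x > 8. So f has a unique maximum at x = 8, and since 8 is a positive integer, the supremum over n ≥ 1 is attained at n = 8: d_8 = 27·8/(8 + 8)^2 = 27·8/256 = 27/32. Hence ||M|| = 27/32.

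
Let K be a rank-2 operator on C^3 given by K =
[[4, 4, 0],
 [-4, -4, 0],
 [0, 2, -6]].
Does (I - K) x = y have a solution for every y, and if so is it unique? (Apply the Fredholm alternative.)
(I - K) is invertible (det(I - K) = 7 ≠ 0), so for every y in C^3 the equation (I - K) x = y has a unique solution.

K has rank 2 and factors as K = U V^T = u1 v1^T + u2 v2^T with u1 = (2, -2, 2), v1 = (2, 2, 0), u2 = (0, 0, 2), v2 = (-2, -1, -3) (multiplying out reproduces the displayed K). The nonzero eigenvalues of U V^T coincide with those of the 2 x 2 matrix G = V^T U = [[v1·u1, v1·u2], [v2·u1, v2·u2]] = [[0, 0], [-8, -6]], and by the Sylvester determinant identity det(I_3 - U V^T) = det(I_2 - V^T U) = det([[1, 0], [8, 7]]) = (1)(7) - (0)(8) = 7. (Direct check: I - K =
[[-3, -4, 0],
 [4, 5, 0],
 [0, -2, 7]]
has determinant 7.) The finite-dimensional Fredholm alternative says: either (I - K) is invertible, or ker(I - K) ≠ {0} and then range(I - K) = ker((I - K)^*)^⊥, with dim ker(I - K) = dim ker((I - K)^*). Since det(I - K) ≠ 0, 1 is not an eigenvalue of K and ker(I - K) = {0}, so we are in the first case: for every y there is a unique x = (I - K)^(-1) y. (Explicitly, by the Woodbury identity, (I - U V^T)^(-1) = I + U (I_2 - G)^(-1) V^T.)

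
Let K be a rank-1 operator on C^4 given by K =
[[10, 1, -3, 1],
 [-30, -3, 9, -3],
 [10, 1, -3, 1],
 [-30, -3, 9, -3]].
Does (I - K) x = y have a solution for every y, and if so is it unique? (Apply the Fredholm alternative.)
(I - K) is singular (det(I - K) = 0, i.e. 1 ∈ sigma(K)). (I - K) x = y is solvable iff y ⊥ ker((I - K)^*) = span{(10, 1, -3, 1)}, i.e. iff 10y_1 + y_2 - 3y_3 + y_4 = 0. When solvable, the solutions are x = y + c·(1, -3, 1, -3), c arbitrary (ker(I - K) = span{(1, -3, 1, -3)}, dimension 1).

K has rank 1, so it is an outer product K = u v^T: every row of K is a multiple of one row vector. Reading off the entries, u = (1, -3, 1, -3) and v = (10, 1, -3, 1) (row i of K equals u_i·v^T). A rank-one matrix u v^T satisfies K u = u (v·u) and kills the (3)-dimensional subspace v^⊥, so its characteristic polynomial is lambda^3 (lambda - v·u) with v·u = tr K = 1. Hence the eigenvalues of I - K are 1 (multiplicity 3) and 1 - (1) = 0, so det(I - K) = 0. (Direct check: I - K =
[[-9, -1, 3, -1],
 [30, 4, -9, 3],
 [-10, -1, 4, -1],
 [30, 3, -9, 4]]
has determinant 0.) So 1 is an eigenvalue of K and (I - K) is not invertible. The finite-dimensional Fredholm alternative says: either (I - K) is invertible, or ker(I - K) ≠ {0} and then range(I - K) = ker((I - K)^*)^⊥, with dim ker(I - K) = dim ker((I - K)^*). We are in the second case, so we need both kernels. Kernel of I - K: (I - K) u = u - u (v·u) = u - u = 0, so ker(I - K) = span{u} = span{(1, -3, 1, -3)} (it is exactly 1-dimensional because rank(I - K) = 3). Kernel of the adjoint: K is real, so (I - K)^* = I - K^T = I - v u^T, and (I - v u^T) v = v - v (u·v) = 0; hence ker((I - K)^*) = span{v} = span{(10, 1, -3, 1)}. Therefore (I - K) x = y is solvable iff <y, v> = 0, i.e. iff 10y_1 + y_2 - 3y_3 + y_4 = 0. When this holds, K y = u (v·y) = 0, so (I - K) y = y and x = y is a particular solution; the full solution set is the line x = y + c·u = y + c·(1, -3, 1, -3), c ∈ C.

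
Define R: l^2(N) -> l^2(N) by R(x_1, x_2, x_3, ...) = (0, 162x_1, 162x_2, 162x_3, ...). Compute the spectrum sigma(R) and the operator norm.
sigma(R) = closed disk {z in C : |z| ≤ 162}; ||R|| = 162

Note R = 162·U where U is the unit right shift (U x)_k = x_{k-1} (with x_0 := 0); so ||R|| = 162||U|| and sigma(R) = 162·sigma(U). ||R x||^2 = sum_{k≥1} |162x_k|^2 = 26244||x||^2, so ||R|| = 162 and sigma(R) ⊂ {|z| ≤ 162}. For any |lambda| < 162, the equation (R - lambda I) x = 0 forces x_1 = 0, then 162x_k = lambda x_{k+1} ⇒ x = 0, so R has no eigenvalues. But (R - lambda I) is not surjective for |lambda| < 162: solving (R - lambda I) x = e_1 would require x_n proportional to (lambda/162)^(-n), which is not in l^2. So every |lambda| < 162 lies in the residual spectrum. The boundary |lambda| = 162 is in the approximate point spectrum (the spectrum is closed). Hence sigma(R) is the closed disk of radius 162.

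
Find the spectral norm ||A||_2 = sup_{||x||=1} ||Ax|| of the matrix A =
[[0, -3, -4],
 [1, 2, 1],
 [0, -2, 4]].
||A||_2 ≈ 5.9223 (= sqrt(largest eigenvalue of A^T A))

||A||_2 = sigma_max(A) = sqrt(lambda_max(A^T A)). Form the symmetric matrix M = A^T A =
[[1, 2, 1],
 [2, 17, 6],
 [1, 6, 33]].
Its characteristic polynomial (trace, sum of principal 2x2 minors, determinant of M give the coefficients) is
  p(λ) = det(λ I - M) = λ^3 - 51λ^2 + 570λ - 400.
No integer candidate from the rational root theorem (±divisors of 400) is a root, so the roots are irrational. The cubic discriminant is Δ = 97035300 > 0, so there are three distinct real roots. p(0) = -400 and p(1) = 120 have opposite signs, so a root lies in (0, 1); Newton's method refines it to λ ≈ 0.7515. p(15) = 50 and p(16) = -240 have opposite signs, so a root lies in (15, 16); Newton's method refines it to λ ≈ 15.1748. p(35) = -50 and p(36) = 680 have opposite signs, so a root lies in (35, 36); Newton's method refines it to λ ≈ 35.0736. Check (Vieta): the three roots sum to 51, matching tr M = 51.
So the eigenvalues of A^T A are ≈ 0.7515, 15.1748, 35.0736 (all ≥ 0, as they must be for A^T A). The largest is λ_max ≈ 35.0736, hence ||A||_2 = sqrt(λ_max) ≈ 5.9223.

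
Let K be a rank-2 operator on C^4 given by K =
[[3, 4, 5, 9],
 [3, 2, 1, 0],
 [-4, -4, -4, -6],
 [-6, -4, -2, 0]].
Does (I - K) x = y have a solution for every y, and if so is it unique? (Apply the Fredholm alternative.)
(I - K) is invertible (det(I - K) = 40 ≠ 0), so for every y in C^4 the equation (I - K) x = y has a unique solution.

K has rank 2 and factors as K = U V^T = u1 v1^T + u2 v2^T with u1 = (-1, 1, 0, -2), v1 = (1, 0, -1, -3), u2 = (-2, -1, 2, 2), v2 = (-2, -2, -2, -3) (multiplying out reproduces the displayed K). The nonzero eigenvalues of U V^T coincide with those of the 2 x 2 matrix G = V^T U = [[v1·u1, v1·u2], [v2·u1, v2·u2]] = [[5, -10], [6, -4]], and by the Sylvester determinant identity det(I_4 - U V^T) = det(I_2 - V^T U) = det([[-4, 10], [-6, 5]]) = (-4)(5) - (10)(-6) = 40. (Direct check: I - K =
[[-2, -4, -5, -9],
 [-3, -1, -1, 0],
 [4, 4, 5, 6],
 [6, 4, 2, 1]]
has determinant 40.) The finite-dimensional Fredholm alternative says: either (I - K) is invertible, or ker(I - K) ≠ {0} and then range(I - K) = ker((I - K)^*)^⊥, with dim ker(I - K) = dim ker((I - K)^*). Since det(I - K) ≠ 0, 1 is not an eigenvalue of K and ker(I - K) = {0}, so we are in the first case: for every y there is a unique x = (I - K)^(-1) y. (Explicitly, by the Woodbury identity, (I - U V^T)^(-1) = I + U (I_2 - G)^(-1) V^T.)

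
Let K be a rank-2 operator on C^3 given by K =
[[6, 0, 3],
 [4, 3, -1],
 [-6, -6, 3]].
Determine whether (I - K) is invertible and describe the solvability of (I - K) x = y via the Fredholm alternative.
(I - K) is invertible (det(I - K) = 46 ≠ 0), so for every y in C^3 the equation (I - K) x = y has a unique solution.

K has rank 2 and factors as K = U V^T = u1 v1^T + u2 v2^T with u1 = (3, 2, -3), v1 = (2, 3, -2), u2 = (-3, -1, 1), v2 = (0, 3, -3) (multiplying out reproduces the displayed K). The nonzero eigenvalues of U V^T coincide with those of the 2 x 2 matrix G = V^T U = [[v1·u1, v1·u2], [v2·u1, v2·u2]] = [[18, -11], [15, -6]], and by the Sylvester determinant identity det(I_3 - U V^T) = det(I_2 - V^T U) = det([[-17, 11], [-15, 7]]) = (-17)(7) - (11)(-15) = 46. (Direct check: I - K =
[[-5, 0, -3],
 [-4, -2, 1],
 [6, 6, -2]]
has determinant 46.) The finite-dimensional Fredholm alternative says: either (I - K) is invertible, or ker(I - K) ≠ {0} and then range(I - K) = ker((I - K)^*)^⊥, with dim ker(I - K) = dim ker((I - K)^*). Since det(I - K) ≠ 0, 1 is not an eigenvalue of K and ker(I - K) = {0}, so we are in the first case: for every y there is a unique x = (I - K)^(-1) y. (Explicitly, by the Woodbury identity, (I - U V^T)^(-1) = I + U (I_2 - G)^(-1) V^T.)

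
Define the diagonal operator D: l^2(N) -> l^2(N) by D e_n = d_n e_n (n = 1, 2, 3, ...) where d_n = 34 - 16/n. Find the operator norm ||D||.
||D|| = 34

For a diagonal operator on l^2 with entries d_n, ||D|| = sup_n |d_n|. Here d_1 = 18, d_2 = 26, ..., and d_n = 34 - 16/n increases monotonically toward 34. All terms lie in [18, 34), so |d_n| = d_n and the supremum is the limit 34, which is not attained by any individual d_n. Hence ||D|| = 34.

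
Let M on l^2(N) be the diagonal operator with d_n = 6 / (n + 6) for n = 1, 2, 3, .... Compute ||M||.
||M|| = 6/7 (attained at n = 1)

For M diagonal, ||M|| = sup_n |d_n| = sup_n 6/(n + 6). This is positive and strictly decreasing in n, so the supremum is attained at n = 1: d_1 = 6/(1 + 6) = 6/7. Hence ||M|| = 6/7.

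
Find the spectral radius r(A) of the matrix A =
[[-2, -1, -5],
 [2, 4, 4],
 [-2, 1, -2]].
r(A) ≈ 5.3054

The eigenvalues of A are the roots of its characteristic polynomial. With M = A (coefficients from the trace, the sum of principal 2x2 minors, and det A):
  p(λ) = det(λ I - M) = λ^3 - 24λ + 22.
No integer candidate from the rational root theorem (±divisors of 22) is a root, so the roots are irrational. The cubic discriminant is Δ = 42228 > 0, so there are three distinct real roots. p(-6) = -50 and p(-5) = 17 have opposite signs, so a root lies in (-6, -5); Newton's method refines it to λ ≈ -5.3054. p(0) = 22 and p(1) = -1 have opposite signs, so a root lies in (0, 1); Newton's method refines it to λ ≈ 0.9527. p(4) = -10 and p(5) = 27 have opposite signs, so a root lies in (4, 5); Newton's method refines it to λ ≈ 4.3527. Check (Vieta): the three roots sum to 0, matching tr M = 0.
Thus the eigenvalues (to 4 decimals) are -5.3054 (modulus 5.3054); 0.9527 (modulus 0.9527); 4.3527 (modulus 4.3527). The spectral radius is the largest modulus: r(A) ≈ 5.3054. (Cross-check: r(A) ≤ ||A||_2 ≈ 8.0628; equality holds whenever A is normal, though it can also hold for some non-normal A.)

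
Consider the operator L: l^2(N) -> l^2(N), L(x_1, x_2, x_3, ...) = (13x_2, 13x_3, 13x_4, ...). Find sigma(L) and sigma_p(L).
sigma(L) = closed disk {z in C : |z| ≤ 13}; sigma_p(L) = open disk {z in C : |z| < 13}

Note L = 13·V where V is the unit left shift (V x)_k = x_{k+1}; so sigma(L) = 13·sigma(V) and ||L|| = 13||V||. ||L x||^2 = 169sum_{k≥2} |x_k|^2 ≤ 169||x||^2, with equality on {x : x_1 = 0}, so ||L|| = 13. For any lambda with |lambda| < 13, set r = lambda/13 (|r| < 1); the vector x = (1, r, r^2, ...) is in l^2 and satisfies L x = 13(r, r^2, ...) = lambda x, so lambda is an eigenvalue. On the boundary |lambda| = 13 the geometric series diverges, so no l^2 eigenvector exists, but these lambda lie in the approximate point spectrum. Hence sigma(L) is the closed disk of radius 13 and sigma_p(L) is the open disk.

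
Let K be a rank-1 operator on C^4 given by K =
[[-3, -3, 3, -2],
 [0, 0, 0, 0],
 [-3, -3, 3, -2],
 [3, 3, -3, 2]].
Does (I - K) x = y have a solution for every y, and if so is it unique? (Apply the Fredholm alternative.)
(I - K) is invertible (det(I - K) = -1 ≠ 0), so for every y in C^4 the equation (I - K) x = y has a unique solution.

K has rank 1, so it is an outer product K = u v^T: every row of K is a multiple of one row vector. Reading off the entries, u = (1, 0, 1, -1) and v = (-3, -3, 3, -2) (row i of K equals u_i·v^T). A rank-one matrix u v^T satisfies K u = u (v·u) and kills the (3)-dimensional subspace v^⊥, so its characteristic polynomial is lambda^3 (lambda - v·u) with v·u = tr K = 2. Hence the eigenvalues of I - K are 1 (multiplicity 3) and 1 - (2) = -1, so det(I - K) = -1. (Direct check: I - K =
[[4, 3, -3, 2],
 [0, 1, 0, 0],
 [3, 3, -2, 2],
 [-3, -3, 3, -1]]
has determinant -1.) The finite-dimensional Fredholm alternative says: either (I - K) is invertible, or ker(I - K) ≠ {0} and then range(I - K) = ker((I - K)^*)^⊥, with dim ker(I - K) = dim ker((I - K)^*). Since det(I - K) ≠ 0, 1 is not an eigenvalue of K and ker(I - K) = {0}, so we are in the first case: for every y there is a unique x = (I - K)^(-1) y. Explicitly, by the Sherman–Morrison formula, (I - u v^T)^(-1) = I + u v^T/(1 - v·u), i.e. (I - K)^(-1) = I - K.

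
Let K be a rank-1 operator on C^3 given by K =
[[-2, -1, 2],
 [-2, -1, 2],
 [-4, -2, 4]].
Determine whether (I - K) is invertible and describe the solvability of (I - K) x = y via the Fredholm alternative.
(I - K) is singular (det(I - K) = 0, i.e. 1 ∈ sigma(K)). (I - K) x = y is solvable iff y ⊥ ker((I - K)^*) = span{(-2, -1, 2)}, i.e. iff -2y_1 - y_2 + 2y_3 = 0. When solvable, the solutions are x = y + c·(1, 1, 2), c arbitrary (ker(I - K) = span{(1, 1, 2)}, dimension 1).

K has rank 1, so it is an outer product K = u v^T: every row of K is a multiple of one row vector. Reading off the entries, u = (1, 1, 2) and v = (-2, -1, 2) (row i of K equals u_i·v^T). A rank-one matrix u v^T satisfies K u = u (v·u) and kills the (2)-dimensional subspace v^⊥, so its characteristic polynomial is lambda^2 (lambda - v·u) with v·u = tr K = 1. Hence the eigenvalues of I - K are 1 (multiplicity 2) and 1 - (1) = 0, so det(I - K) = 0. (Direct check: I - K =
[[3, 1, -2],
 [2, 2, -2],
 [4, 2, -3]]
has determinant 0.) So 1 is an eigenvalue of K and (I - K) is not invertible. The finite-dimensional Fredholm alternative says: either (I - K) is invertible, or ker(I - K) ≠ {0} and then range(I - K) = ker((I - K)^*)^⊥, with dim ker(I - K) = dim ker((I - K)^*). We are in the second case, so we need both kernels. Kernel of I - K: (I - K) u = u - u (v·u) = u - u = 0, so ker(I - K) = span{u} = span{(1, 1, 2)} (it is exactly 1-dimensional because rank(I - K) = 2). Kernel of the adjoint: K is real, so (I - K)^* = I - K^T = I - v u^T, and (I - v u^T) v = v - v (u·v) = 0; hence ker((I - K)^*) = span{v} = span{(-2, -1, 2)}. Therefore (I - K) x = y is solvable iff <y, v> = 0, i.e. iff -2y_1 - y_2 + 2y_3 = 0. When this holds, K y = u (v·y) = 0, so (I - K) y = y and x = y is a particular solution; the full solution set is the line x = y + c·u = y + c·(1, 1, 2), c ∈ C.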